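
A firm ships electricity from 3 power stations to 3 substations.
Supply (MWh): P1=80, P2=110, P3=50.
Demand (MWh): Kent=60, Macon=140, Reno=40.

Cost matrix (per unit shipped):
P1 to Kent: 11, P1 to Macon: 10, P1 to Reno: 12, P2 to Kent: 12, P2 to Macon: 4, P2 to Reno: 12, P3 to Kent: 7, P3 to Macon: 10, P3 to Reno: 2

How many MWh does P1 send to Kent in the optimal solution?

50

The minimum-cost plan:
  P1 to Kent: 50 × 11 = 550
  P1 to Macon: 30 × 10 = 300
  P2 to Macon: 110 × 4 = 440
  P3 to Kent: 10 × 7 = 70
  P3 to Reno: 40 × 2 = 80
Total cost = 1440.
So P1→Kent carries 50 MWh.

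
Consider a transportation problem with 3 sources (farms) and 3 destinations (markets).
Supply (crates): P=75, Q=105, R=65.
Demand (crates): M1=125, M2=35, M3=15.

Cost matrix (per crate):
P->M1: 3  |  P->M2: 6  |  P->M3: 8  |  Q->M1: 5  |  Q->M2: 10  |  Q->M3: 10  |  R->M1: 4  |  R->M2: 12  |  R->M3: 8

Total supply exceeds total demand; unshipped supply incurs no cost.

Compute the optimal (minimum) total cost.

An optimal shipping plan:
  P->M1: 40 × 3 = 120
  P->M2: 35 × 6 = 210
  Q->M1: 35 × 5 = 175
  R->M1: 50 × 4 = 200
  R->M3: 15 × 8 = 120
Total = 120 + 210 + 175 + 200 + 120 = 825.

825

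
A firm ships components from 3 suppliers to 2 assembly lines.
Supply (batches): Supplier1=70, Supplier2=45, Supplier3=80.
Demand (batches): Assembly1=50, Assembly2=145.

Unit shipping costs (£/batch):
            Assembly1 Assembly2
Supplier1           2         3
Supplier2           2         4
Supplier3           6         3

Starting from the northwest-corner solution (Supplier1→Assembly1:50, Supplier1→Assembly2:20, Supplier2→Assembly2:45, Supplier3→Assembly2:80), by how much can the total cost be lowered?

Current plan cost = 50·2 + 20·3 + 45·4 + 80·3 = £580.
Optimal plan:
  Supplier1→Assembly1: 5 × £2 = £10
  Supplier1→Assembly2: 65 × £3 = £195
  Supplier2→Assembly1: 45 × £2 = £90
  Supplier3→Assembly2: 80 × £3 = £240
Optimal cost = £535.
Saving = 580 − 535 = £45.

45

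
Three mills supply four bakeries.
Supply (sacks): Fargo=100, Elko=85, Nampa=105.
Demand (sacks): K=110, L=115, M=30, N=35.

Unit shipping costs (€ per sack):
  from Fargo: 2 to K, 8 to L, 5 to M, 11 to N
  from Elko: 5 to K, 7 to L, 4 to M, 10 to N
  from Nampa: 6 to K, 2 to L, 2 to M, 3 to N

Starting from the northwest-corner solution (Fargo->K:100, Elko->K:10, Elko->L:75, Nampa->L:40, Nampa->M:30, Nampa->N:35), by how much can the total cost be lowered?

Current plan cost = 100·2 + 10·5 + 75·7 + 40·2 + 30·2 + 35·3 = €1020.
Optimal plan:
  Fargo–K: 100 × €2 = €200
  Elko–K: 10 × €5 = €50
  Elko–L: 45 × €7 = €315
  Elko–M: 30 × €4 = €120
  Nampa–L: 70 × €2 = €140
  Nampa–N: 35 × €3 = €105
Optimal cost = €930.
Saving = 1020 − 930 = €90.

90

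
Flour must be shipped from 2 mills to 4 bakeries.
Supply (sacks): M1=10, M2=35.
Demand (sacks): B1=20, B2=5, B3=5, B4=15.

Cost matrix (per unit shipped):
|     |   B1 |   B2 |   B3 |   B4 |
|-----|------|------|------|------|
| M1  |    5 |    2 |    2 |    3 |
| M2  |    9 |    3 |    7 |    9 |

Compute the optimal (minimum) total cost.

An optimal shipping plan:
  M1->B4: 10 sacks
  M2->B1: 20 sacks
  M2->B2: 5 sacks
  M2->B3: 5 sacks
  M2->B4: 5 sacks
Total cost = 305.
(Supply check: M1 ships 10; M2 ships 35.)

305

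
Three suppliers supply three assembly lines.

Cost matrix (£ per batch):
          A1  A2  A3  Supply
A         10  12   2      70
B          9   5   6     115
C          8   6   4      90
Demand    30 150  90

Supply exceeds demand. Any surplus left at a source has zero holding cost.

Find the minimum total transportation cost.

1245

One minimum-cost allocation:
  A to A3: 70 × £2 = £140
  B to A2: 115 × £5 = £575
  C to A1: 30 × £8 = £240
  C to A2: 35 × £6 = £210
  C to A3: 20 × £4 = £80
Total = 140 + 575 + 240 + 210 + 80 = £1245.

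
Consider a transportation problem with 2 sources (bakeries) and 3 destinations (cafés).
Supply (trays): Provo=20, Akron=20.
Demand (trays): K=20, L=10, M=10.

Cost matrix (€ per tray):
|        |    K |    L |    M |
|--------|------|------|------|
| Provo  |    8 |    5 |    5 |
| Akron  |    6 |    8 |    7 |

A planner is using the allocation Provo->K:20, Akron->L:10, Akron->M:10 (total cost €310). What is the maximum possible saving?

90

Current plan cost = 20·8 + 10·8 + 10·7 = €310.
Optimal plan:
  Provo→L: 10 × €5 = €50
  Provo→M: 10 × €5 = €50
  Akron→K: 20 × €6 = €120
Optimal cost = €220.
Saving = 310 − 220 = €90.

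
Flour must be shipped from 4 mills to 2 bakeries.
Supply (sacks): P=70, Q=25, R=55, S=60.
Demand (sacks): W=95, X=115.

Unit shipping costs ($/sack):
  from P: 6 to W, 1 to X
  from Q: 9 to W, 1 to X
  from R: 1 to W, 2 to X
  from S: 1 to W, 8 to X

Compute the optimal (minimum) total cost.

230

Optimal allocation:
  P–X: 70 × $1 = $70
  Q–X: 25 × $1 = $25
  R–W: 35 × $1 = $35
  R–X: 20 × $2 = $40
  S–W: 60 × $1 = $60
Total = 70 + 25 + 35 + 40 + 60 = $230.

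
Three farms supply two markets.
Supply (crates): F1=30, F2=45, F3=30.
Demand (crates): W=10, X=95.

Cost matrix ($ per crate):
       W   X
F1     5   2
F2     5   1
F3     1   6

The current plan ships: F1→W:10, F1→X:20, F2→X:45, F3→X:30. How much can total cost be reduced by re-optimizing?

80

Current plan cost = 10·5 + 20·2 + 45·1 + 30·6 = $315.
Optimal plan:
  F1→X: 30 crates
  F2→X: 45 crates
  F3→W: 10 crates
  F3→X: 20 crates
Optimal cost = $235.
Saving = 315 − 235 = $80.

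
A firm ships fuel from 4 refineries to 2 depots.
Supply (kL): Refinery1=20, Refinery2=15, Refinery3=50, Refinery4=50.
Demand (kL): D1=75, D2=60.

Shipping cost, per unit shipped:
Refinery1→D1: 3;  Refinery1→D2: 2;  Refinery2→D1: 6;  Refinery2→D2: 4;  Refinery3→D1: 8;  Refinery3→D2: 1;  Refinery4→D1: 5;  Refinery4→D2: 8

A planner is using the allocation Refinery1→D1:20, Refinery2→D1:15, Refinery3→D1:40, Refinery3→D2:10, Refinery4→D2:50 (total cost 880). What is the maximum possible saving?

450

Current plan cost = 20·3 + 15·6 + 40·8 + 10·1 + 50·8 = 880.
Optimal plan:
  Refinery1→D1: 20 kL
  Refinery2→D1: 5 kL
  Refinery2→D2: 10 kL
  Refinery3→D2: 50 kL
  Refinery4→D1: 50 kL
Optimal cost = 430.
Saving = 880 − 430 = 450.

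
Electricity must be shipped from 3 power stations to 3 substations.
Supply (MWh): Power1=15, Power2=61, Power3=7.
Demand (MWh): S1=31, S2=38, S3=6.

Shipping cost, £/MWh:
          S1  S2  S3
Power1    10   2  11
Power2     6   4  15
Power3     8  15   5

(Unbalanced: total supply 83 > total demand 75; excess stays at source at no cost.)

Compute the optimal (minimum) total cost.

Optimal allocation:
  Power1–S2: 15 × £2 = £30
  Power2–S1: 31 × £6 = £186
  Power2–S2: 23 × £4 = £92
  Power3–S3: 6 × £5 = £30
Total = 30 + 186 + 92 + 30 = £338.
(Supply check: Power1 ships 15; Power2 ships 54; Power3 ships 6.)

338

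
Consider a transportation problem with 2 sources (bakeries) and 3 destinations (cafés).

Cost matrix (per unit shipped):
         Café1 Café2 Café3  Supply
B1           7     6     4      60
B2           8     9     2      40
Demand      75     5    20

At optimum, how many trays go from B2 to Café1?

The minimum-cost plan:
  B1->Café1: 55 trays
  B1->Café2: 5 trays
  B2->Café1: 20 trays
  B2->Café3: 20 trays
Total cost = 615.
So B2→Café1 carries 20 trays.

20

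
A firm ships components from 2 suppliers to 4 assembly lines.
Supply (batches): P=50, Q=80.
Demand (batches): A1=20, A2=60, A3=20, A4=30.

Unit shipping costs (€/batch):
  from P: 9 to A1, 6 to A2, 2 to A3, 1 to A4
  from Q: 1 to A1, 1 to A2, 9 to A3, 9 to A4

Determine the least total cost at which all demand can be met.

150

One minimum-cost allocation:
  P→A3: 20 × €2 = €40
  P→A4: 30 × €1 = €30
  Q→A1: 20 × €1 = €20
  Q→A2: 60 × €1 = €60
Total = 40 + 30 + 20 + 60 = €150.
(Supply check: P ships 50; Q ships 80.)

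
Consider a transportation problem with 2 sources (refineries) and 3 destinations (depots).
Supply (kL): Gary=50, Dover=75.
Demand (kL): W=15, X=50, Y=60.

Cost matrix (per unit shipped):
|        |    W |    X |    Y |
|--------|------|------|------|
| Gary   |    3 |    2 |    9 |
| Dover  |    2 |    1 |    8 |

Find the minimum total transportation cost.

610

A cheapest plan:
  Gary→Y: 50 × 9 = 450
  Dover→W: 15 × 2 = 30
  Dover→X: 50 × 1 = 50
  Dover→Y: 10 × 8 = 80
Total = 450 + 30 + 50 + 80 = 610.
(Supply check: Gary ships 50; Dover ships 75.)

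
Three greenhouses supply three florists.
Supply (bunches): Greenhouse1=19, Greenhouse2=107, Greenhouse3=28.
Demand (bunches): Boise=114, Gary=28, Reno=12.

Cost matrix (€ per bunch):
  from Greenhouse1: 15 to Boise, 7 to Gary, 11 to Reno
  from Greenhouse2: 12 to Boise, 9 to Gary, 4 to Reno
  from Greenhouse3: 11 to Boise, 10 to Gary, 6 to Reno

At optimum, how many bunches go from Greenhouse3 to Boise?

28

Optimal shipments:
  Greenhouse1 to Gary: 19 bunches
  Greenhouse2 to Boise: 86 bunches
  Greenhouse2 to Gary: 9 bunches
  Greenhouse2 to Reno: 12 bunches
  Greenhouse3 to Boise: 28 bunches
Total cost = €1602.
So Greenhouse3→Boise carries 28 bunches.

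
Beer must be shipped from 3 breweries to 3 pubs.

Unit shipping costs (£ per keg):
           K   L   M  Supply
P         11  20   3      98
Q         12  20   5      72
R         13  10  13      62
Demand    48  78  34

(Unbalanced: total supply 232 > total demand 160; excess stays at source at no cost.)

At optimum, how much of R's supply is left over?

Minimum-cost shipments:
  P->K: 48 kegs
  P->L: 16 kegs
  P->M: 34 kegs
  R->L: 62 kegs
Total cost = £1570.
R ships 62 of its 62, leaving 0.

0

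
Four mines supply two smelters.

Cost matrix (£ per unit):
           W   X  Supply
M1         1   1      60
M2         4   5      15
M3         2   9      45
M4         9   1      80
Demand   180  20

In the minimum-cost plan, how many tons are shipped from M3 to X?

Solving gives:
  M1–W: 60 × £1 = £60
  M2–W: 15 × £4 = £60
  M3–W: 45 × £2 = £90
  M4–W: 60 × £9 = £540
  M4–X: 20 × £1 = £20
Total cost = £770.
The route M3→X is not used.

0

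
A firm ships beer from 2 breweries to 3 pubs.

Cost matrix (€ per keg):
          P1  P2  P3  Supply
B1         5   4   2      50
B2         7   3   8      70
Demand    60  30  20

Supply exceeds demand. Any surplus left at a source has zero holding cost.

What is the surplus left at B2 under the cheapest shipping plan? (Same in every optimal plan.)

Minimum-cost shipments:
  B1 to P1: 30 kegs
  B1 to P3: 20 kegs
  B2 to P1: 30 kegs
  B2 to P2: 30 kegs
Total cost = €490.
B2 ships 60 of its 70, leaving 10.

10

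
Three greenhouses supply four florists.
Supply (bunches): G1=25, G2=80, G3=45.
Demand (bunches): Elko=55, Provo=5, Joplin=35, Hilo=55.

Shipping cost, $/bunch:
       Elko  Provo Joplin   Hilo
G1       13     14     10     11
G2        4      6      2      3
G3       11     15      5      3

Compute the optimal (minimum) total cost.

Optimal allocation:
  G1 to Provo: 5 bunches
  G1 to Joplin: 10 bunches
  G1 to Hilo: 10 bunches
  G2 to Elko: 55 bunches
  G2 to Joplin: 25 bunches
  G3 to Hilo: 45 bunches
Total cost = $685.
(Supply check: G1 ships 25; G2 ships 80; G3 ships 45.)

685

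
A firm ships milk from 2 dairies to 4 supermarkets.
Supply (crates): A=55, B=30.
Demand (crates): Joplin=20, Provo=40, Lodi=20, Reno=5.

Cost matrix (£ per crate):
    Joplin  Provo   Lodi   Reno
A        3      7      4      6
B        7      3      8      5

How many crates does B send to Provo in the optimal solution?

30

Optimal shipments:
  A to Joplin: 20 × £3 = £60
  A to Provo: 10 × £7 = £70
  A to Lodi: 20 × £4 = £80
  A to Reno: 5 × £6 = £30
  B to Provo: 30 × £3 = £90
Total cost = £330.
So B→Provo carries 30 crates.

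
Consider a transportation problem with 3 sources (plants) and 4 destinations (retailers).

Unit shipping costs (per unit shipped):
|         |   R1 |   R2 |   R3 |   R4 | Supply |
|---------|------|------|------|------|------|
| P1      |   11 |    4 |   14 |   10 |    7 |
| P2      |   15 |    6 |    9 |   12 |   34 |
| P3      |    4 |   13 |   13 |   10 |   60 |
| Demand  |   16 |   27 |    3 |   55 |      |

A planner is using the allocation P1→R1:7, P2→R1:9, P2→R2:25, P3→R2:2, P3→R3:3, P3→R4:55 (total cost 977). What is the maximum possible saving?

166

Current plan cost = 7·11 + 9·15 + 25·6 + 2·13 + 3·13 + 55·10 = 977.
Optimal plan:
  P1->R2: 7 × 4 = 28
  P2->R2: 20 × 6 = 120
  P2->R3: 3 × 9 = 27
  P2->R4: 11 × 12 = 132
  P3->R1: 16 × 4 = 64
  P3->R4: 44 × 10 = 440
Optimal cost = 811.
Saving = 977 − 811 = 166.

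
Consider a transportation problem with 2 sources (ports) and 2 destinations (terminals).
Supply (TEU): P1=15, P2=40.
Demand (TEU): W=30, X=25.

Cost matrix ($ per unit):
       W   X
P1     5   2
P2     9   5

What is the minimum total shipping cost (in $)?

One minimum-cost allocation:
  P1→W: 15 × $5 = $75
  P2→W: 15 × $9 = $135
  P2→X: 25 × $5 = $125
Total = 75 + 135 + 125 = $335.

335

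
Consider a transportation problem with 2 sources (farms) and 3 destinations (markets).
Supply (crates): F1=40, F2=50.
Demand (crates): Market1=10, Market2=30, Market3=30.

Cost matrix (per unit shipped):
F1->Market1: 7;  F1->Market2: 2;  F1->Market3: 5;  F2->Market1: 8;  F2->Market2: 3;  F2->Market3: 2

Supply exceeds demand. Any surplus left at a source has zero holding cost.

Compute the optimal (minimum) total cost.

190

Optimal allocation:
  F1→Market1: 10 × 7 = 70
  F1→Market2: 30 × 2 = 60
  F2→Market3: 30 × 2 = 60
Total = 70 + 60 + 60 = 190.
(Supply check: F1 ships 40; F2 ships 30.)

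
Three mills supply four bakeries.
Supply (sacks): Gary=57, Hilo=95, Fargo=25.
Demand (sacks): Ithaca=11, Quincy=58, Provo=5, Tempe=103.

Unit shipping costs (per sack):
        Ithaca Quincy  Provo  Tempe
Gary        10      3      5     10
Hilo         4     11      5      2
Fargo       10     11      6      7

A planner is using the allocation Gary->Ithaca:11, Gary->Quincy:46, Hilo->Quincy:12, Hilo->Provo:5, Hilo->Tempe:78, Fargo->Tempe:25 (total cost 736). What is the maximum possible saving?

179

Current plan cost = 11·10 + 46·3 + 12·11 + 5·5 + 78·2 + 25·7 = 736.
Optimal plan:
  Gary->Quincy: 57 sacks
  Hilo->Ithaca: 11 sacks
  Hilo->Tempe: 84 sacks
  Fargo->Quincy: 1 sacks
  Fargo->Provo: 5 sacks
  Fargo->Tempe: 19 sacks
Optimal cost = 557.
Saving = 736 − 557 = 179.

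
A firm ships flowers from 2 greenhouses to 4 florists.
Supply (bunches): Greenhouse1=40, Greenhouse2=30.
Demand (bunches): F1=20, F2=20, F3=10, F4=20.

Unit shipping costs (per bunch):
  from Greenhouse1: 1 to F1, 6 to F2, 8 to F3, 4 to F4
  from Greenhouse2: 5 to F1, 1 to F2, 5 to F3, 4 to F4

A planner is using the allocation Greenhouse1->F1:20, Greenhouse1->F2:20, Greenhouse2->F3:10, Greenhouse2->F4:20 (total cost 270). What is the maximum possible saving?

100

Current plan cost = 20·1 + 20·6 + 10·5 + 20·4 = 270.
Optimal plan:
  Greenhouse1→F1: 20 × 1 = 20
  Greenhouse1→F4: 20 × 4 = 80
  Greenhouse2→F2: 20 × 1 = 20
  Greenhouse2→F3: 10 × 5 = 50
Optimal cost = 170.
Saving = 270 − 170 = 100.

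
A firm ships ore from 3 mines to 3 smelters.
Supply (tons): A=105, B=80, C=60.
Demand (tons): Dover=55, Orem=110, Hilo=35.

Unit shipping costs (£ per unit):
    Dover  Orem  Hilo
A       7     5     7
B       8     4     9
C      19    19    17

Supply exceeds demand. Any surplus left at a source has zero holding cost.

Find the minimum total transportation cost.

One minimum-cost allocation:
  A→Dover: 55 × £7 = £385
  A→Orem: 30 × £5 = £150
  A→Hilo: 20 × £7 = £140
  B→Orem: 80 × £4 = £320
  C→Hilo: 15 × £17 = £255
Total = 385 + 150 + 140 + 320 + 255 = £1250.

1250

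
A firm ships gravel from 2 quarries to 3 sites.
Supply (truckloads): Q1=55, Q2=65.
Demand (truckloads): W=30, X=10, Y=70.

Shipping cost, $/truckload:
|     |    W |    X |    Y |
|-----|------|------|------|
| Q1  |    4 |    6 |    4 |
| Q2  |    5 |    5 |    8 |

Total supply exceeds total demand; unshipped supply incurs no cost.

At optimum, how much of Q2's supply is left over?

10

Minimum-cost shipments:
  Q1→Y: 55 × $4 = $220
  Q2→W: 30 × $5 = $150
  Q2→X: 10 × $5 = $50
  Q2→Y: 15 × $8 = $120
Total cost = $540.
Q2 ships 55 of its 65, leaving 10.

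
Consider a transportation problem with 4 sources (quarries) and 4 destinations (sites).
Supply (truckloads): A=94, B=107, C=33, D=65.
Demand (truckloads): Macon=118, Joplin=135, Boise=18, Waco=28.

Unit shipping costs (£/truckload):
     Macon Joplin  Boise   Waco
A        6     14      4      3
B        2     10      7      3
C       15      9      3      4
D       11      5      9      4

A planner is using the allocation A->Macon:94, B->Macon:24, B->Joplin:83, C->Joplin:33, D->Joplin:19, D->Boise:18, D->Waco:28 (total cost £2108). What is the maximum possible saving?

Current plan cost = 94·6 + 24·2 + 83·10 + 33·9 + 19·5 + 18·9 + 28·4 = £2108.
Optimal plan:
  A->Macon: 11 × £6 = £66
  A->Joplin: 37 × £14 = £518
  A->Boise: 18 × £4 = £72
  A->Waco: 28 × £3 = £84
  B->Macon: 107 × £2 = £214
  C->Joplin: 33 × £9 = £297
  D->Joplin: 65 × £5 = £325
Optimal cost = £1576.
Saving = 2108 − 1576 = £532.

532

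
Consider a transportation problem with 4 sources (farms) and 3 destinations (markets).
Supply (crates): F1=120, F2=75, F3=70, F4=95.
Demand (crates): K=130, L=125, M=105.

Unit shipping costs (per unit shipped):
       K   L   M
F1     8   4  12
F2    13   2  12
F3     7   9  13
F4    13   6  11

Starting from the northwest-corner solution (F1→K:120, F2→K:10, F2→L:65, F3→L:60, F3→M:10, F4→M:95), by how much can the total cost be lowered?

450

Current plan cost = 120·8 + 10·13 + 65·2 + 60·9 + 10·13 + 95·11 = 2935.
Optimal plan:
  F1->K: 60 crates
  F1->L: 50 crates
  F1->M: 10 crates
  F2->L: 75 crates
  F3->K: 70 crates
  F4->M: 95 crates
Optimal cost = 2485.
Saving = 2935 − 2485 = 450.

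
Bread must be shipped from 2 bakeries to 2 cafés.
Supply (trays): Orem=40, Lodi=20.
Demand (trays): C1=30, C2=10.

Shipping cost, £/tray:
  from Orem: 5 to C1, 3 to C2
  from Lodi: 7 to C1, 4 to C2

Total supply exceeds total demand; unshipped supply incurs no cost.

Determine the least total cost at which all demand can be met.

180

An optimal shipping plan:
  Orem to C1: 30 × £5 = £150
  Orem to C2: 10 × £3 = £30
Total = 150 + 30 = £180.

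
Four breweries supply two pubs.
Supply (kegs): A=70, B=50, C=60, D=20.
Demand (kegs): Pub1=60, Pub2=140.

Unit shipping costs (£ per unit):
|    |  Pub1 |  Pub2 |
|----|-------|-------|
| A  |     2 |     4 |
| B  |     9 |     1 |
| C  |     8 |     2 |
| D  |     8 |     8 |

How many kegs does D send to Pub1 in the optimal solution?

0

The minimum-cost plan:
  A to Pub1: 60 × £2 = £120
  A to Pub2: 10 × £4 = £40
  B to Pub2: 50 × £1 = £50
  C to Pub2: 60 × £2 = £120
  D to Pub2: 20 × £8 = £160
Total cost = £490.
The route D→Pub1 is not used.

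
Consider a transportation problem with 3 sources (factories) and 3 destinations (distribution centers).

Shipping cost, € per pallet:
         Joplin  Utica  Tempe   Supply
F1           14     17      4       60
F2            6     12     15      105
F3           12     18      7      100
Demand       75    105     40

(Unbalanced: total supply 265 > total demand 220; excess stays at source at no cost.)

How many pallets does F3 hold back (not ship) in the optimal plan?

An optimal plan:
  F1–Utica: 20 × €17 = €340
  F1–Tempe: 40 × €4 = €160
  F2–Joplin: 20 × €6 = €120
  F2–Utica: 85 × €12 = €1020
  F3–Joplin: 55 × €12 = €660
Total cost = €2300.
F3 ships 55 of its 100, leaving 45.

45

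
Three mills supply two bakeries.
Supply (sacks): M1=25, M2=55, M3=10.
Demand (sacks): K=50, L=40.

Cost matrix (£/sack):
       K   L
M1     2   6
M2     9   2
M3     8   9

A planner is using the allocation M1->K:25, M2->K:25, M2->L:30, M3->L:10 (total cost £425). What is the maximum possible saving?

80

Current plan cost = 25·2 + 25·9 + 30·2 + 10·9 = £425.
Optimal plan:
  M1–K: 25 × £2 = £50
  M2–K: 15 × £9 = £135
  M2–L: 40 × £2 = £80
  M3–K: 10 × £8 = £80
Optimal cost = £345.
Saving = 425 − 345 = £80.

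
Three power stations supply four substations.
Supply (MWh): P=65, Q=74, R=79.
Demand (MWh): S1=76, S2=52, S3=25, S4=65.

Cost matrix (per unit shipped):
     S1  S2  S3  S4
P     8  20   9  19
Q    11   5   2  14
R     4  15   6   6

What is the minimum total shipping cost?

An optimal shipping plan:
  P->S1: 62 × 8 = 496
  P->S3: 3 × 9 = 27
  Q->S2: 52 × 5 = 260
  Q->S3: 22 × 2 = 44
  R->S1: 14 × 4 = 56
  R->S4: 65 × 6 = 390
Total = 496 + 27 + 260 + 44 + 56 + 390 = 1273.

1273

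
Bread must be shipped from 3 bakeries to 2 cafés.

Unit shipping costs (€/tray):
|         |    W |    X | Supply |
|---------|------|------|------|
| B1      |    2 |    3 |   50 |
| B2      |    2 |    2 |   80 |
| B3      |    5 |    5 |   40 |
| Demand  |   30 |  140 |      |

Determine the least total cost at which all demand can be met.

Optimal allocation:
  B1 to W: 30 × €2 = €60
  B1 to X: 20 × €3 = €60
  B2 to X: 80 × €2 = €160
  B3 to X: 40 × €5 = €200
Total = 60 + 60 + 160 + 200 = €480.
(Supply check: B1 ships 50; B2 ships 80; B3 ships 40.)

480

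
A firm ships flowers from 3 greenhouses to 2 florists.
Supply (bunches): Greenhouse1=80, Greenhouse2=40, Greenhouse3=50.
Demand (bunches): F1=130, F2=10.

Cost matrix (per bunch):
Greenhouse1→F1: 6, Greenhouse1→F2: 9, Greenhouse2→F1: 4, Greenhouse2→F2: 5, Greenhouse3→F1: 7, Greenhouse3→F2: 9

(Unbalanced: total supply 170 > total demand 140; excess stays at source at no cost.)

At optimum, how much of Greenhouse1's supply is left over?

0

An optimal plan:
  Greenhouse1→F1: 80 × 6 = 480
  Greenhouse2→F1: 30 × 4 = 120
  Greenhouse2→F2: 10 × 5 = 50
  Greenhouse3→F1: 20 × 7 = 140
Total cost = 790.
Greenhouse1 ships 80 of its 80, leaving 0.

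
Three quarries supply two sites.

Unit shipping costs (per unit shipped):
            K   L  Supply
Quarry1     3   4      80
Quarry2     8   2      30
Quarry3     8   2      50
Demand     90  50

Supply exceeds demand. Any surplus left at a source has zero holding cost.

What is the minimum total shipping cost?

420

One minimum-cost allocation:
  Quarry1→K: 80 × 3 = 240
  Quarry2→K: 10 × 8 = 80
  Quarry3→L: 50 × 2 = 100
Total = 240 + 80 + 100 = 420.
(Supply check: Quarry1 ships 80; Quarry2 ships 10; Quarry3 ships 50.)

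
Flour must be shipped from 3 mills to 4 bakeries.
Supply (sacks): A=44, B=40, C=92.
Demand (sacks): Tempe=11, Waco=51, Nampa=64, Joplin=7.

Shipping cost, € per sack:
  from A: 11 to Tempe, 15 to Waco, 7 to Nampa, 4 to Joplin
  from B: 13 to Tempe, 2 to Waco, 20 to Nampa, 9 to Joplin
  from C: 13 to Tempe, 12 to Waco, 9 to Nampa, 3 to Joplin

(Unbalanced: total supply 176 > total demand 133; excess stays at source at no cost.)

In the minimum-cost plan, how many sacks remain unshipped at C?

An optimal plan:
  A to Nampa: 44 sacks
  B to Waco: 40 sacks
  C to Tempe: 11 sacks
  C to Waco: 11 sacks
  C to Nampa: 20 sacks
  C to Joplin: 7 sacks
Total cost = €864.
C ships 49 of its 92, leaving 43.

43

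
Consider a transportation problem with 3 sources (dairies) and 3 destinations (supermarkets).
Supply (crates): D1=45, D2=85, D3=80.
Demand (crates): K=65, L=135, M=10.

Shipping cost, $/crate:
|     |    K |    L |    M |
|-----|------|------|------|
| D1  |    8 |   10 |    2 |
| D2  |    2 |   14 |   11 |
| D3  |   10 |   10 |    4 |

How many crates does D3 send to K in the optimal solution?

Solving gives:
  D1–L: 35 crates
  D1–M: 10 crates
  D2–K: 65 crates
  D2–L: 20 crates
  D3–L: 80 crates
Total cost = $1580.
The route D3→K is not used.

0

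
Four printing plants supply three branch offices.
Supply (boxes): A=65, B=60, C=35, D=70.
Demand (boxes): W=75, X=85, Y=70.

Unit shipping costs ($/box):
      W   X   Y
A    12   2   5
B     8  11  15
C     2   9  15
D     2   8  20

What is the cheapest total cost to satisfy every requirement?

1395

One minimum-cost allocation:
  A→Y: 65 × $5 = $325
  B→X: 55 × $11 = $605
  B→Y: 5 × $15 = $75
  C→W: 35 × $2 = $70
  D→W: 40 × $2 = $80
  D→X: 30 × $8 = $240
Total = 325 + 605 + 75 + 70 + 80 + 240 = $1395.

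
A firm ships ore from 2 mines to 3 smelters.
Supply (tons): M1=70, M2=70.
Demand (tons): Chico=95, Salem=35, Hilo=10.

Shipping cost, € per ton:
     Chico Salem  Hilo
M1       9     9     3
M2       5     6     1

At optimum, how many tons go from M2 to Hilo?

Solving gives:
  M1 to Chico: 25 × €9 = €225
  M1 to Salem: 35 × €9 = €315
  M1 to Hilo: 10 × €3 = €30
  M2 to Chico: 70 × €5 = €350
Total cost = €920.
The route M2→Hilo is not used.

0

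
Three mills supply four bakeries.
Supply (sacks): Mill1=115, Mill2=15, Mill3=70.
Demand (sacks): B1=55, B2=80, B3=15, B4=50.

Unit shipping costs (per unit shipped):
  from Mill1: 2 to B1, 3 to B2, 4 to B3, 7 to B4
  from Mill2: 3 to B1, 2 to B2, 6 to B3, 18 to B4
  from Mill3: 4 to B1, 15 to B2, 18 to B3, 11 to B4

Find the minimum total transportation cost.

915

One minimum-cost allocation:
  Mill1->B2: 65 × 3 = 195
  Mill1->B3: 15 × 4 = 60
  Mill1->B4: 35 × 7 = 245
  Mill2->B2: 15 × 2 = 30
  Mill3->B1: 55 × 4 = 220
  Mill3->B4: 15 × 11 = 165
Total = 195 + 60 + 245 + 30 + 220 + 165 = 915.
(Supply check: Mill1 ships 115; Mill2 ships 15; Mill3 ships 70.)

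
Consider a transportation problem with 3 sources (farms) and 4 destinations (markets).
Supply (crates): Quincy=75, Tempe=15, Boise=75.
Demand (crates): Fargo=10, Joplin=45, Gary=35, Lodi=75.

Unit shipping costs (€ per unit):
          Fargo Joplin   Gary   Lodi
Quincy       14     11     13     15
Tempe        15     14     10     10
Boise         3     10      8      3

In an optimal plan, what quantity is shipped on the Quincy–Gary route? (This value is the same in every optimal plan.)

The minimum-cost plan:
  Quincy->Joplin: 45 × €11 = €495
  Quincy->Gary: 30 × €13 = €390
  Tempe->Gary: 5 × €10 = €50
  Tempe->Lodi: 10 × €10 = €100
  Boise->Fargo: 10 × €3 = €30
  Boise->Lodi: 65 × €3 = €195
Total cost = €1260.
So Quincy→Gary carries 30 crates.

30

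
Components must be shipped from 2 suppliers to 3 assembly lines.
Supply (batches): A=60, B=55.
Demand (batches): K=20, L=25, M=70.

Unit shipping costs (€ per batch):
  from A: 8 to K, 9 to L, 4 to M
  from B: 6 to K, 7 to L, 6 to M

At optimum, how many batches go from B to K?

Solving gives:
  A→M: 60 × €4 = €240
  B→K: 20 × €6 = €120
  B→L: 25 × €7 = €175
  B→M: 10 × €6 = €60
Total cost = €595.
So B→K carries 20 batches.

20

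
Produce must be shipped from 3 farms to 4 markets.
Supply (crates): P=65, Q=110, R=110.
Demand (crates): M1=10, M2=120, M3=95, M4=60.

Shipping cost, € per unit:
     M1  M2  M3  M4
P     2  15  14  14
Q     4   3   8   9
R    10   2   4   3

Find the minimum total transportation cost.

One minimum-cost allocation:
  P->M1: 10 × €2 = €20
  P->M3: 55 × €14 = €770
  Q->M2: 110 × €3 = €330
  R->M2: 10 × €2 = €20
  R->M3: 40 × €4 = €160
  R->M4: 60 × €3 = €180
Total = 20 + 770 + 330 + 20 + 160 + 180 = €1480.

1480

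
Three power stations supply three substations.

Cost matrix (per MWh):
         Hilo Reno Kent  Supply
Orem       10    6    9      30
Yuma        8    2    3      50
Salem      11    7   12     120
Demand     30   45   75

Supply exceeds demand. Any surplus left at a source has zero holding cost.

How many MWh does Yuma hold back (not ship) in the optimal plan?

0

Minimum-cost shipments:
  Orem–Reno: 5 × 6 = 30
  Orem–Kent: 25 × 9 = 225
  Yuma–Kent: 50 × 3 = 150
  Salem–Hilo: 30 × 11 = 330
  Salem–Reno: 40 × 7 = 280
Total cost = 1015.
Yuma ships 50 of its 50, leaving 0.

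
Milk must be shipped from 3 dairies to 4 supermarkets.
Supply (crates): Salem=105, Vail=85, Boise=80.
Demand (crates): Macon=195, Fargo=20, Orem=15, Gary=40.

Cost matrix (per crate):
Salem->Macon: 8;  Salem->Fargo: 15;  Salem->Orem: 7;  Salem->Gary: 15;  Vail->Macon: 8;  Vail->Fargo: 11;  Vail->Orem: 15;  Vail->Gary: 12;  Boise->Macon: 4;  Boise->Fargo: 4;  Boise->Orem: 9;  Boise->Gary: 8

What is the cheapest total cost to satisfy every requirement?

1985

An optimal shipping plan:
  Salem–Macon: 90 × 8 = 720
  Salem–Orem: 15 × 7 = 105
  Vail–Macon: 45 × 8 = 360
  Vail–Gary: 40 × 12 = 480
  Boise–Macon: 60 × 4 = 240
  Boise–Fargo: 20 × 4 = 80
Total = 720 + 105 + 360 + 480 + 240 + 80 = 1985.
(Supply check: Salem ships 105; Vail ships 85; Boise ships 80.)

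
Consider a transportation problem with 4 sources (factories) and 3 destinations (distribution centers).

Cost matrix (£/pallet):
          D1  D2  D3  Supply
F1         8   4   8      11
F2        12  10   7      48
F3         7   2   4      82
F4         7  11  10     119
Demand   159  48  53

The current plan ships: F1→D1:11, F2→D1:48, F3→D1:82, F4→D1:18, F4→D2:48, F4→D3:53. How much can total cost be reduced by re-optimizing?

846

Current plan cost = 11·8 + 48·12 + 82·7 + 18·7 + 48·11 + 53·10 = £2422.
Optimal plan:
  F1→D1: 11 × £8 = £88
  F2→D3: 48 × £7 = £336
  F3→D1: 29 × £7 = £203
  F3→D2: 48 × £2 = £96
  F3→D3: 5 × £4 = £20
  F4→D1: 119 × £7 = £833
Optimal cost = £1576.
Saving = 2422 − 1576 = £846.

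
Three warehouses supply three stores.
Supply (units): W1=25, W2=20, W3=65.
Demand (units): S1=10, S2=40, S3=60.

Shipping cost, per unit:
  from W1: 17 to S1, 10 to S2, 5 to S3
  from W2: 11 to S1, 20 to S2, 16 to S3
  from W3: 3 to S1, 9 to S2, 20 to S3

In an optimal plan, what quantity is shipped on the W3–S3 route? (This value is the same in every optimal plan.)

15

Optimal shipments:
  W1->S3: 25 × 5 = 125
  W2->S3: 20 × 16 = 320
  W3->S1: 10 × 3 = 30
  W3->S2: 40 × 9 = 360
  W3->S3: 15 × 20 = 300
Total cost = 1135.
So W3→S3 carries 15 units.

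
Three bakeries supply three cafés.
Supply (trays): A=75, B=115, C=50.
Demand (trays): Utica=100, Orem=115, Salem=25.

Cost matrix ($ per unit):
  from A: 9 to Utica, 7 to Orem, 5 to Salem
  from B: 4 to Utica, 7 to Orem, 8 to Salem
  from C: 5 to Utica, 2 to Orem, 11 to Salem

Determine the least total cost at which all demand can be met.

1080

Optimal allocation:
  A–Orem: 50 trays
  A–Salem: 25 trays
  B–Utica: 100 trays
  B–Orem: 15 trays
  C–Orem: 50 trays
Total cost = $1080.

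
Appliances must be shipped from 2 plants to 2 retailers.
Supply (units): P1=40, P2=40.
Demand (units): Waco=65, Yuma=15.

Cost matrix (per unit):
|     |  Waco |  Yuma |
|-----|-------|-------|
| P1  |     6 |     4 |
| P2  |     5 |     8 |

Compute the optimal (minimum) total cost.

410

Optimal allocation:
  P1->Waco: 25 × 6 = 150
  P1->Yuma: 15 × 4 = 60
  P2->Waco: 40 × 5 = 200
Total = 150 + 60 + 200 = 410.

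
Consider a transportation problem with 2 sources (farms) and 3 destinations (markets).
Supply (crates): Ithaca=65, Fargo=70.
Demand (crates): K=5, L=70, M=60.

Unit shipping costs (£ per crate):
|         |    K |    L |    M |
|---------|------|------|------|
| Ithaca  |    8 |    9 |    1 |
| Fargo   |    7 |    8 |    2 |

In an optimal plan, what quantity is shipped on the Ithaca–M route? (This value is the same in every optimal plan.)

60

Optimal shipments:
  Ithaca–K: 5 × £8 = £40
  Ithaca–M: 60 × £1 = £60
  Fargo–L: 70 × £8 = £560
Total cost = £660.
So Ithaca→M carries 60 crates.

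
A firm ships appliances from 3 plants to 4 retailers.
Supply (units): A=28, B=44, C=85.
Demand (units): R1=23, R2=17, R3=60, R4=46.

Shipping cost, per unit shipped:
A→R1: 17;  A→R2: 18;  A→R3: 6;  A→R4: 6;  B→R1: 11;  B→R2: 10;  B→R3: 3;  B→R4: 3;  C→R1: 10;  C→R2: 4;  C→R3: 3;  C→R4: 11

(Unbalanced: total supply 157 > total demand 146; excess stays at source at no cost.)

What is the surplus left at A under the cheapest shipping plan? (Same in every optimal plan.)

Minimum-cost shipments:
  A to R3: 15 × 6 = 90
  A to R4: 2 × 6 = 12
  B to R4: 44 × 3 = 132
  C to R1: 23 × 10 = 230
  C to R2: 17 × 4 = 68
  C to R3: 45 × 3 = 135
Total cost = 667.
A ships 17 of its 28, leaving 11.

11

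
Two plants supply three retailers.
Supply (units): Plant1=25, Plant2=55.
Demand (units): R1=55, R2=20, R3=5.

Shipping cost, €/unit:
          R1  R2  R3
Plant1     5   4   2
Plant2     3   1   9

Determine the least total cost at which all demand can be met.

235

One minimum-cost allocation:
  Plant1–R1: 20 units
  Plant1–R3: 5 units
  Plant2–R1: 35 units
  Plant2–R2: 20 units
Total cost = €235.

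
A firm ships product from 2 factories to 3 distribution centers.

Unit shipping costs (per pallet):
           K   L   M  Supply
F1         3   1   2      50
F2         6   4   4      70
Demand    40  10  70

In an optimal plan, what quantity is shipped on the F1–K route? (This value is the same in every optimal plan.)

The minimum-cost plan:
  F1 to K: 40 × 3 = 120
  F1 to L: 10 × 1 = 10
  F2 to M: 70 × 4 = 280
Total cost = 410.
So F1→K carries 40 pallets.

40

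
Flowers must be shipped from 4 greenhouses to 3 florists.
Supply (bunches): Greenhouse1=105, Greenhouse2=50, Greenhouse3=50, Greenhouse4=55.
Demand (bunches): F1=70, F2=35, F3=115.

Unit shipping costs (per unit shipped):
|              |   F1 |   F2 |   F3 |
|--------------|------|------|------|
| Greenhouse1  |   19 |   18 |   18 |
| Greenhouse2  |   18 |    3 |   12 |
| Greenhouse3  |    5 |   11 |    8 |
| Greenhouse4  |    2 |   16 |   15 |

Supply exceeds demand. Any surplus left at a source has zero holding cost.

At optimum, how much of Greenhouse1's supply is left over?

40

An optimal plan:
  Greenhouse1->F3: 65 × 18 = 1170
  Greenhouse2->F2: 35 × 3 = 105
  Greenhouse2->F3: 15 × 12 = 180
  Greenhouse3->F1: 15 × 5 = 75
  Greenhouse3->F3: 35 × 8 = 280
  Greenhouse4->F1: 55 × 2 = 110
Total cost = 1920.
Greenhouse1 ships 65 of its 105, leaving 40.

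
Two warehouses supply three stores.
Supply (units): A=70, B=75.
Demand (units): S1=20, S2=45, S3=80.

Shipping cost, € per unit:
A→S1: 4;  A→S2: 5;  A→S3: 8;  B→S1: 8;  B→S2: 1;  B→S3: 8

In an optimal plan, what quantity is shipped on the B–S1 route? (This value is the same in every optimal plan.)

0

The minimum-cost plan:
  A to S1: 20 × €4 = €80
  A to S3: 50 × €8 = €400
  B to S2: 45 × €1 = €45
  B to S3: 30 × €8 = €240
Total cost = €765.
The route B→S1 is not used.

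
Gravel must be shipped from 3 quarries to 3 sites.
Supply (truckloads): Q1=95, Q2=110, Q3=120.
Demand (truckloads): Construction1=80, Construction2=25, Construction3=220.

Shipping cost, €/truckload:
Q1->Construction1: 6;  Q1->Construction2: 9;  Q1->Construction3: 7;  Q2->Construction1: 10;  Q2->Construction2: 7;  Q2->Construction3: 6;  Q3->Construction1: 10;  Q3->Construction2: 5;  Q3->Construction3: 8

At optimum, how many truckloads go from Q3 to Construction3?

Solving gives:
  Q1->Construction1: 80 × €6 = €480
  Q1->Construction3: 15 × €7 = €105
  Q2->Construction3: 110 × €6 = €660
  Q3->Construction2: 25 × €5 = €125
  Q3->Construction3: 95 × €8 = €760
Total cost = €2130.
So Q3→Construction3 carries 95 truckloads.

95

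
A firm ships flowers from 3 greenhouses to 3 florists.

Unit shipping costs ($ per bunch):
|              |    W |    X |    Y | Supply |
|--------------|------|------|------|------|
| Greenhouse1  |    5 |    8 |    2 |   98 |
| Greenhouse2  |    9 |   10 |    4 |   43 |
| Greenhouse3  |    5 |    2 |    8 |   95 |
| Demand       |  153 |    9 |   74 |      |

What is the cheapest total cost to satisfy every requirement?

1017

One minimum-cost allocation:
  Greenhouse1 to W: 67 × $5 = $335
  Greenhouse1 to Y: 31 × $2 = $62
  Greenhouse2 to Y: 43 × $4 = $172
  Greenhouse3 to W: 86 × $5 = $430
  Greenhouse3 to X: 9 × $2 = $18
Total = 335 + 62 + 172 + 430 + 18 = $1017.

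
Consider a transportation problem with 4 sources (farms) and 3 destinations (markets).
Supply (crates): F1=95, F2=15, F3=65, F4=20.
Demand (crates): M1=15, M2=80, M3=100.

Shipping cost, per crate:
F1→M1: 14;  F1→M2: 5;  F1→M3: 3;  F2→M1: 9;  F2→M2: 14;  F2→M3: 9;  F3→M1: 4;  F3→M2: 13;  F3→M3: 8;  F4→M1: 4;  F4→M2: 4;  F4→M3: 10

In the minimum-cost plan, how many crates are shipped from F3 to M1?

15

Optimal shipments:
  F1->M2: 60 × 5 = 300
  F1->M3: 35 × 3 = 105
  F2->M3: 15 × 9 = 135
  F3->M1: 15 × 4 = 60
  F3->M3: 50 × 8 = 400
  F4->M2: 20 × 4 = 80
Total cost = 1080.
So F3→M1 carries 15 crates.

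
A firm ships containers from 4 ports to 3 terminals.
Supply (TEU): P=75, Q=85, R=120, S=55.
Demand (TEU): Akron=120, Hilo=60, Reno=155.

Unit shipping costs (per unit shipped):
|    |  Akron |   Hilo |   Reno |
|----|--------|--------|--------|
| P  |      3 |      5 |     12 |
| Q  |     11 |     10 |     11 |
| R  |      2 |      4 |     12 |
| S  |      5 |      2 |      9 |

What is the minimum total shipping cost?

2150

An optimal shipping plan:
  P→Hilo: 60 TEU
  P→Reno: 15 TEU
  Q→Reno: 85 TEU
  R→Akron: 120 TEU
  S→Reno: 55 TEU
Total cost = 2150.
(Supply check: P ships 75; Q ships 85; R ships 120; S ships 55.)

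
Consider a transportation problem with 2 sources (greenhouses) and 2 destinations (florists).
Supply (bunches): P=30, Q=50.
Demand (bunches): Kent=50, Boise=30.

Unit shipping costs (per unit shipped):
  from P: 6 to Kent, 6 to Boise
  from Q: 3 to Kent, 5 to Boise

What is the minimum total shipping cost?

330

An optimal shipping plan:
  P to Boise: 30 × 6 = 180
  Q to Kent: 50 × 3 = 150
Total = 180 + 150 = 330.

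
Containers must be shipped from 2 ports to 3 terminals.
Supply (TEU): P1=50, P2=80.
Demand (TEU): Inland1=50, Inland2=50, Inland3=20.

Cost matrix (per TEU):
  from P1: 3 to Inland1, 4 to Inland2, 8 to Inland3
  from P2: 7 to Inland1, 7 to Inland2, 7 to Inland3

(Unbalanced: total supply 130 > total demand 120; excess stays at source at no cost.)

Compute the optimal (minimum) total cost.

Optimal allocation:
  P1→Inland1: 50 × 3 = 150
  P2→Inland2: 50 × 7 = 350
  P2→Inland3: 20 × 7 = 140
Total = 150 + 350 + 140 = 640.

640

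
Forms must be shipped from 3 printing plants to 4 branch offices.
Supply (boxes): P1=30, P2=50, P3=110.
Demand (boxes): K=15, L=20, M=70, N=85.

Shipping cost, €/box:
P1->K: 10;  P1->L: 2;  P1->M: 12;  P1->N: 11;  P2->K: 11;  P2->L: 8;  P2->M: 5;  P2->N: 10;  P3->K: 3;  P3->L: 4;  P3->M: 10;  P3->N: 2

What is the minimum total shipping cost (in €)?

An optimal shipping plan:
  P1–L: 20 boxes
  P1–M: 10 boxes
  P2–M: 50 boxes
  P3–K: 15 boxes
  P3–M: 10 boxes
  P3–N: 85 boxes
Total cost = €725.

725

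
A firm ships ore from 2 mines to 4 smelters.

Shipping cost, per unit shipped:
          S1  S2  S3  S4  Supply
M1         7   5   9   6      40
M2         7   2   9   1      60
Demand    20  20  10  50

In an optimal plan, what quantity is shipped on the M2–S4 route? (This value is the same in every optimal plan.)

Optimal shipments:
  M1→S1: 20 × 7 = 140
  M1→S2: 10 × 5 = 50
  M1→S3: 10 × 9 = 90
  M2→S2: 10 × 2 = 20
  M2→S4: 50 × 1 = 50
Total cost = 350.
So M2→S4 carries 50 tons.

50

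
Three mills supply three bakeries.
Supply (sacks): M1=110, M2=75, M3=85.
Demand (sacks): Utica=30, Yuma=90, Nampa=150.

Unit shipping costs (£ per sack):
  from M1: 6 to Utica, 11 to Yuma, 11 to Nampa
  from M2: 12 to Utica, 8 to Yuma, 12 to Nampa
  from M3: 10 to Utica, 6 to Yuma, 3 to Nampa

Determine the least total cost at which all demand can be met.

1915

One minimum-cost allocation:
  M1–Utica: 30 × £6 = £180
  M1–Yuma: 15 × £11 = £165
  M1–Nampa: 65 × £11 = £715
  M2–Yuma: 75 × £8 = £600
  M3–Nampa: 85 × £3 = £255
Total = 180 + 165 + 715 + 600 + 255 = £1915.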